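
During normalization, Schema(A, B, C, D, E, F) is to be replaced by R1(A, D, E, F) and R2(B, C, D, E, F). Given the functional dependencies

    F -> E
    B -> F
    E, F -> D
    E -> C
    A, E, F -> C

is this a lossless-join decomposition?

No

Common attributes: R1 ∩ R2 = {D, E, F}.
Closure of {D, E, F}: E → C applies, adding C. So (D, E, F)⁺ = {C, D, E, F}.
The closure contains neither all of R1 = {A, D, E, F} nor all of R2 = {B, C, D, E, F}, so the common attributes are not a superkey of either fragment. The join is lossy.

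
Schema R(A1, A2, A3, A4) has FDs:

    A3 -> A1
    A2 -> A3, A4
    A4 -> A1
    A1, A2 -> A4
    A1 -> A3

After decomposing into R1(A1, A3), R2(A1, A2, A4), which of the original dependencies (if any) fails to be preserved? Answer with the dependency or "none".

A3 → A1 lies within R1.
A2 → A3, A4: restricted closure across fragments reaches A3, A4.
A4 → A1 lies within R2.
A1, A2 → A4 lies within R2.
A1 → A3 lies within R1.
Every dependency is enforceable on the fragments, so the decomposition is dependency-preserving.

none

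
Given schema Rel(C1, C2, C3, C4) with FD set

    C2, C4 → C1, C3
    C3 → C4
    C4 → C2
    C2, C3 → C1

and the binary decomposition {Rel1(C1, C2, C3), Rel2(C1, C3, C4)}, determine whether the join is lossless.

Yes

Common attributes: Rel1 ∩ Rel2 = {C1, C3}.
Closure of {C1, C3}: C3 → C4 applies, adding C4; C4 → C2 applies, adding C2. So (C1, C3)⁺ = {C1, C2, C3, C4}.
This closure contains every attribute of Rel1, so Rel1 ∩ Rel2 → Rel1. The join is lossless.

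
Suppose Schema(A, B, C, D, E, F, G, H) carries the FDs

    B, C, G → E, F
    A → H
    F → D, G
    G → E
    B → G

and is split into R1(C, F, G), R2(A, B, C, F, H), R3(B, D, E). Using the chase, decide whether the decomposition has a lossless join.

Chase test. Columns are A, B, C, D, E, F, G, H; row i has aⱼ where attribute j ∈ Ri, else bᵢⱼ.
Initial tableau (one row per fragment):
  row 1: b11 b12 a3 b14 b15 a6 a7 b18
  row 2: a1 a2 a3 b24 b25 a6 b27 a8
  row 3: b31 a2 b33 a4 a5 b36 b37 b38
Rows 1 and 2 agree on F; apply F→D, G and equate their D, G entries.
Rows 1 and 2 agree on G; apply G→E and equate their E entries.
Rows 2 and 3 agree on B; apply B→G and equate their G entries.
Rows 1 and 3 agree on G; apply G→E and equate their E entries.
No row becomes fully distinguished — the join is lossy.

No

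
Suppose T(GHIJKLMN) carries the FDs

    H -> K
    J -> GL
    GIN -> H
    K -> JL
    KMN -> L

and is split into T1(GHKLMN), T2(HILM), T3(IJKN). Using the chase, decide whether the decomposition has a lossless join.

No

Chase test. Columns are GHIJKLMN; row i has aⱼ where attribute j ∈ Ti, else bᵢⱼ.
Initial tableau (one row per fragment):
  row 1: a1 a2 b13 b14 a5 a6 a7 a8
  row 2: b21 a2 a3 b24 b25 a6 a7 b28
  row 3: b31 b32 a3 a4 a5 b36 b37 a8
Rows 1 and 2 agree on H; apply H→K and equate their K entries.
Rows 1 and 2 agree on K; apply K→JL and equate their JL entries.
Rows 1 and 3 agree on K; apply K→JL and equate their JL entries.
Rows 1 and 2 agree on J; apply J→GL and equate their GL entries.
Rows 1 and 3 agree on J; apply J→GL and equate their GL entries.
No row becomes fully distinguished — the join is lossy.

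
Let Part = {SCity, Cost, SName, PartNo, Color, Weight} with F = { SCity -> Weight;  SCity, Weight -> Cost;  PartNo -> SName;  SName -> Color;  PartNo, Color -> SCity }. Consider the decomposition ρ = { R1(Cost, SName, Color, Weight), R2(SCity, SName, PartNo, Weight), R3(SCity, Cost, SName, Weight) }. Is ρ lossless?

Yes

Chase test. Columns are SCity, Cost, SName, PartNo, Color, Weight; row i has aⱼ where attribute j ∈ Ri, else bᵢⱼ.
Initial tableau (one row per fragment):
  row 1: b11 a2 a3 b14 a5 a6
  row 2: a1 b22 a3 a4 b25 a6
  row 3: a1 a2 a3 b34 b35 a6
Rows 2 and 3 agree on SCity, Weight; apply SCity, Weight→Cost and equate their Cost entries.
Rows 1 and 2 agree on SName; apply SName→Color and equate their Color entries.
Rows 1 and 3 agree on SName; apply SName→Color and equate their Color entries.
Row 2 is now all distinguished symbols — the join is lossless.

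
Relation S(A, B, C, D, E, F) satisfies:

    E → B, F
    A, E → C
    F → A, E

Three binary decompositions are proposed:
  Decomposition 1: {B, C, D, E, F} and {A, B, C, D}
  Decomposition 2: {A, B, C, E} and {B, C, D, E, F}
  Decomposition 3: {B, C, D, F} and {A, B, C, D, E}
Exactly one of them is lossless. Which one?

Decomposition 1: common = {B, C, D}, closure = {B, C, D} → lossy.
Decomposition 2: common = {B, C, E}, closure = {A, B, C, E, F} → lossless.
Decomposition 3: common = {B, C, D}, closure = {B, C, D} → lossy.

Decomposition 2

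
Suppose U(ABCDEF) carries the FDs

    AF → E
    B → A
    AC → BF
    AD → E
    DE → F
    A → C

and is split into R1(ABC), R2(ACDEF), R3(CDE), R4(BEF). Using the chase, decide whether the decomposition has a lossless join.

Chase test. Columns are ABCDEF; row i has aⱼ where attribute j ∈ Ri, else bᵢⱼ.
Initial tableau (one row per fragment):
  row 1: a1 a2 a3 b14 b15 b16
  row 2: a1 b22 a3 a4 a5 a6
  row 3: b31 b32 a3 a4 a5 b36
  row 4: b41 a2 b43 b44 a5 a6
Rows 1 and 4 agree on B; apply B→A and equate their A entries.
Rows 1 and 2 agree on AC; apply AC→BF and equate their BF entries.
Rows 2 and 3 agree on DE; apply DE→F and equate their F entries.
Rows 1 and 4 agree on A; apply A→C and equate their C entries.
Rows 1 and 2 agree on AF; apply AF→E and equate their E entries.
Row 2 is now all distinguished symbols — the join is lossless.

Yes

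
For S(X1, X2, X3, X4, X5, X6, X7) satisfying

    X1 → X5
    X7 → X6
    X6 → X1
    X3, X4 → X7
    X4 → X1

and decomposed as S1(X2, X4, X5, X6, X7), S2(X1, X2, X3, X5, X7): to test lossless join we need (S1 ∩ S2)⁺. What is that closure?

S1 ∩ S2 = {X2, X5, X7}.
X7 → X6 applies, adding X6
X6 → X1 applies, adding X1
Closure: {X1, X2, X5, X6, X7}.

X1, X2, X5, X6, X7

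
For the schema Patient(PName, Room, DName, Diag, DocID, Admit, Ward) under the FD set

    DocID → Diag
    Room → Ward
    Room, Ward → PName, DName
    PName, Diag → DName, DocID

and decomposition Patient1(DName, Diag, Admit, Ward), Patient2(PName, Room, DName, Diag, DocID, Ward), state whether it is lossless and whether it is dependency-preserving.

Lossless test: (DName, Diag, Ward)⁺ = {DName, Diag, Ward}, which is a superkey of neither fragment — lossy.
Dependency preservation: every FD's attributes lie within a single fragment, so each can be enforced locally — preserved.

lossy but dependency-preserving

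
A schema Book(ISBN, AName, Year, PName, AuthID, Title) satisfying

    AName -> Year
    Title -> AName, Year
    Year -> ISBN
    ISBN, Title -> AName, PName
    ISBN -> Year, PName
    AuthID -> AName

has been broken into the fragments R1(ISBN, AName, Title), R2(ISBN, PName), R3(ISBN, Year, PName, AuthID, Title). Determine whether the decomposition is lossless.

Chase test. Columns are ISBN, AName, Year, PName, AuthID, Title; row i has aⱼ where attribute j ∈ Ri, else bᵢⱼ.
Initial tableau (one row per fragment):
  row 1: a1 a2 b13 b14 b15 a6
  row 2: a1 b22 b23 a4 b25 b26
  row 3: a1 b32 a3 a4 a5 a6
Rows 1 and 3 agree on Title; apply Title→AName, Year and equate their AName, Year entries.
Rows 1 and 3 agree on ISBN, Title; apply ISBN, Title→AName, PName and equate their AName, PName entries.
Rows 1 and 2 agree on ISBN; apply ISBN→Year, PName and equate their Year, PName entries.
Row 3 is now all distinguished symbols — the join is lossless.

Yes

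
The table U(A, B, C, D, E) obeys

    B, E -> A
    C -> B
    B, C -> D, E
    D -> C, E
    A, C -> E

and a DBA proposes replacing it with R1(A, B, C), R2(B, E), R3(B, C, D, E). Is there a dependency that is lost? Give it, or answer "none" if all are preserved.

B, E -> A

Check B, E → A: no single fragment contains all of {A, B, E}, and the restricted closure of {B, E} across the fragments never reaches {A}.
C → B is preserved.
B, C → D, E is preserved.
D → C, E is preserved.
A, C → E is preserved.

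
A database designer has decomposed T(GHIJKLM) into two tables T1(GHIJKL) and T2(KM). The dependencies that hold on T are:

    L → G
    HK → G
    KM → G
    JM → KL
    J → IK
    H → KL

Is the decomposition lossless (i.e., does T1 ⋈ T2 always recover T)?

Common attributes: T1 ∩ T2 = {K}.
No dependency enlarges {K}, so (K)⁺ = {K}.
The closure contains neither all of T1 = {GHIJKL} nor all of T2 = {KM}, so the common attributes are not a superkey of either fragment. The join is lossy.

No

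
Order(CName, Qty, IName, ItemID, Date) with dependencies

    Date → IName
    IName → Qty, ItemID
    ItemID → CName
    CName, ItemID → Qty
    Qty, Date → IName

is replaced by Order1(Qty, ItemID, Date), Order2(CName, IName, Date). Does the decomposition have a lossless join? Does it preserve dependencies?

lossless but not dependency-preserving

Lossless test: (Date)⁺ = {CName, Qty, IName, ItemID, Date}, which contains all of one fragment — lossless.
Dependency preservation: the restricted closure of {IName} across the fragments never reaches {Qty, ItemID}, so IName → Qty, ItemID cannot be enforced without a join — not preserved.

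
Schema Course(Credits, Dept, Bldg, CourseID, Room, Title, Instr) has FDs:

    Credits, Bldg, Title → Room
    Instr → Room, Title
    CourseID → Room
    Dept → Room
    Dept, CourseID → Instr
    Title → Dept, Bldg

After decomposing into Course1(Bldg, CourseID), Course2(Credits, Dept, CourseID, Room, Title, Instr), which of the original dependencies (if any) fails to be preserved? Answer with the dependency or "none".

Check Title → Dept, Bldg: no single fragment contains all of {Dept, Bldg, Title}, and the restricted closure of {Title} across the fragments never reaches {Dept, Bldg}.
Credits, Bldg, Title → Room is preserved.
Instr → Room, Title is preserved.
CourseID → Room is preserved.
Dept → Room is preserved.
Dept, CourseID → Instr is preserved.

Title → Dept, Bldg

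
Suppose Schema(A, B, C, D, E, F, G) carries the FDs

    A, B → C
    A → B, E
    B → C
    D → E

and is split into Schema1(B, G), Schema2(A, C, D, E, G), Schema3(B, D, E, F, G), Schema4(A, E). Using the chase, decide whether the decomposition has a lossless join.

No

Chase test. Columns are A, B, C, D, E, F, G; row i has aⱼ where attribute j ∈ Schemai, else bᵢⱼ.
Initial tableau (one row per fragment):
  row 1: b11 a2 b13 b14 b15 b16 a7
  row 2: a1 b22 a3 a4 a5 b26 a7
  row 3: b31 a2 b33 a4 a5 a6 a7
  row 4: a1 b42 b43 b44 a5 b46 b47
Rows 2 and 4 agree on A; apply A→B, E and equate their B, E entries.
Rows 1 and 3 agree on B; apply B→C and equate their C entries.
Rows 2 and 4 agree on B; apply B→C and equate their C entries.
No row becomes fully distinguished — the join is lossy.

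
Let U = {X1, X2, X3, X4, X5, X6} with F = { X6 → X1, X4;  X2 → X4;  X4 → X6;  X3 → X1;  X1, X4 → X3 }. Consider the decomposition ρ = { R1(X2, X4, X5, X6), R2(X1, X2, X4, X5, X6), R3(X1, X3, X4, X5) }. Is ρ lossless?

Chase test. Columns are X1, X2, X3, X4, X5, X6; row i has aⱼ where attribute j ∈ Ri, else bᵢⱼ.
Initial tableau (one row per fragment):
  row 1: b11 a2 b13 a4 a5 a6
  row 2: a1 a2 b23 a4 a5 a6
  row 3: a1 b32 a3 a4 a5 b36
Rows 1 and 2 agree on X6; apply X6→X1, X4 and equate their X1, X4 entries.
Rows 1 and 3 agree on X4; apply X4→X6 and equate their X6 entries.
Rows 1 and 2 agree on X1, X4; apply X1, X4→X3 and equate their X3 entries.
Rows 1 and 3 agree on X1, X4; apply X1, X4→X3 and equate their X3 entries.
Row 1 is now all distinguished symbols — the join is lossless.

Yes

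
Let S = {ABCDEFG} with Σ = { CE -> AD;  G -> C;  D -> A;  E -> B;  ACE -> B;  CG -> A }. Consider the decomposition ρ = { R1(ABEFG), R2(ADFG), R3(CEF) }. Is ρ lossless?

Chase test. Columns are ABCDEFG; row i has aⱼ where attribute j ∈ Ri, else bᵢⱼ.
Initial tableau (one row per fragment):
  row 1: a1 a2 b13 b14 a5 a6 a7
  row 2: a1 b22 b23 a4 b25 a6 a7
  row 3: b31 b32 a3 b34 a5 a6 b37
Rows 1 and 2 agree on G; apply G→C and equate their C entries.
Rows 1 and 3 agree on E; apply E→B and equate their B entries.
No row becomes fully distinguished — the join is lossy.

No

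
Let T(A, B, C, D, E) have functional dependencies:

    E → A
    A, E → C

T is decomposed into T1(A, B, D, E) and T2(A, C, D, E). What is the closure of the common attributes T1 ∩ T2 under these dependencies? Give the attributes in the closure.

T1 ∩ T2 = {A, D, E}.
A, E → C applies, adding C
Closure: {A, C, D, E}.

A, C, D, E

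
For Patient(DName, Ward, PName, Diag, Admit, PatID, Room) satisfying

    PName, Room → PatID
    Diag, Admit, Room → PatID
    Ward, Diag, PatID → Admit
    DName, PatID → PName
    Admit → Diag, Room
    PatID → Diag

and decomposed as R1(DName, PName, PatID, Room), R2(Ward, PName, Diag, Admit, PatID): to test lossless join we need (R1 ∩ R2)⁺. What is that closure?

R1 ∩ R2 = {PName, PatID}.
PatID → Diag applies, adding Diag
Closure: {PName, Diag, PatID}.

PName, Diag, PatID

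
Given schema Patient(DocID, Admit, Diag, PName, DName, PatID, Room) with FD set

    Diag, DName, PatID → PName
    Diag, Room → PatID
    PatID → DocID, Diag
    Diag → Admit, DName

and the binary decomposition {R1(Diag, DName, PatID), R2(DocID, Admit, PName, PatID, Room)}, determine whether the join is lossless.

Common attributes: R1 ∩ R2 = {PatID}.
Closure of {PatID}: PatID → DocID, Diag applies, adding DocID, Diag; Diag → Admit, DName applies, adding Admit, DName; Diag, DName, PatID → PName applies, adding PName. So (PatID)⁺ = {DocID, Admit, Diag, PName, DName, PatID}.
This closure contains every attribute of R1, so R1 ∩ R2 → R1. The join is lossless.

Yes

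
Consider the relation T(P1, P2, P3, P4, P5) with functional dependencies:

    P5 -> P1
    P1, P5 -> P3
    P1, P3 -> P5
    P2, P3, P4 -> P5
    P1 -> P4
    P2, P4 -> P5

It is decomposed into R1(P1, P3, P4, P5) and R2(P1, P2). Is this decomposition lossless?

No

Common attributes: R1 ∩ R2 = {P1}.
Closure of {P1}: P1 → P4 applies, adding P4. So (P1)⁺ = {P1, P4}.
The closure contains neither all of R1 = {P1, P3, P4, P5} nor all of R2 = {P1, P2}, so the common attributes are not a superkey of either fragment. The join is lossy.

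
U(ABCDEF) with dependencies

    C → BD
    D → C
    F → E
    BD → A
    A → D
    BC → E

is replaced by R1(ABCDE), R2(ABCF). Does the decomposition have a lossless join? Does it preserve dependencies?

lossless but not dependency-preserving

Lossless test: (ABC)⁺ = {ABCDE}, which contains all of one fragment — lossless.
Dependency preservation: the restricted closure of {F} across the fragments never reaches {E}, so F → E cannot be enforced without a join — not preserved.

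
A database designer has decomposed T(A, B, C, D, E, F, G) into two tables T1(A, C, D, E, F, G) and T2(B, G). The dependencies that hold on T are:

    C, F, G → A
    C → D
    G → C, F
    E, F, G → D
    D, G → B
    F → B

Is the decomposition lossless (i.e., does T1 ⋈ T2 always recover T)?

Yes

Common attributes: T1 ∩ T2 = {G}.
Closure of {G}: G → C, F applies, adding C, F; F → B applies, adding B; C, F, G → A applies, adding A; C → D applies, adding D. So (G)⁺ = {A, B, C, D, F, G}.
This closure contains every attribute of T2, so T1 ∩ T2 → T2. The join is lossless.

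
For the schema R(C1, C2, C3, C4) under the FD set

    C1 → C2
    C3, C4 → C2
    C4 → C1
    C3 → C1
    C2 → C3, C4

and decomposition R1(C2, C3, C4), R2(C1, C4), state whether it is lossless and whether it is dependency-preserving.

Lossless test: (C4)⁺ = {C1, C2, C3, C4}, which contains all of one fragment — lossless.
Dependency preservation: C1 → C2; C3 → C1 are not contained in any single fragment, but the restricted closure of each left-hand side across the fragments still reaches the right-hand side; the remaining FDs each lie inside some fragment. All dependencies are preserved.

lossless and dependency-preserving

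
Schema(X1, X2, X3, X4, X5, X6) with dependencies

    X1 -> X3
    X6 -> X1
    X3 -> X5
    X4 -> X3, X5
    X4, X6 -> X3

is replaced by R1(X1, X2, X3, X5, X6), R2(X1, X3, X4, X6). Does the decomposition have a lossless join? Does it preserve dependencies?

lossy but dependency-preserving

Lossless test: (X1, X3, X6)⁺ = {X1, X3, X5, X6}, which is a superkey of neither fragment — lossy.
Dependency preservation: X4 → X3, X5 is not contained in any single fragment, but the restricted closure of its left-hand side across the fragments still reaches the right-hand side; the remaining FDs each lie inside some fragment. All dependencies are preserved.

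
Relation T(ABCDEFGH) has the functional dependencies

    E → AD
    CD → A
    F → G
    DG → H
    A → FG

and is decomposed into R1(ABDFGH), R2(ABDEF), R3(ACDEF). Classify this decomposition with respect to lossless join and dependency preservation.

Lossless test (chase): Rows 1 and 2 agree on F; apply F→G and equate their G entries. Rows 1 and 3 agree on F; apply F→G and equate their G entries. Rows 1 and 2 agree on DG; apply DG→H and equate their H entries. Rows 1 and 3 agree on DG; apply DG→H and equate their H entries. No row becomes fully distinguished — the join is lossy.
Dependency preservation: every FD's attributes lie within a single fragment, so each can be enforced locally — preserved.

lossy but dependency-preserving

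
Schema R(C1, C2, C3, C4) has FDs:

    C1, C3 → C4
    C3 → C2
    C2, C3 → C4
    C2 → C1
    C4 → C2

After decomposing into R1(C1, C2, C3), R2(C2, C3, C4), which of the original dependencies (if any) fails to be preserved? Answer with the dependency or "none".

none

C1, C3 → C4: restricted closure across fragments reaches C4.
C3 → C2 lies within R1.
C2, C3 → C4 lies within R2.
C2 → C1 lies within R1.
C4 → C2 lies within R2.
Every dependency is enforceable on the fragments, so the decomposition is dependency-preserving.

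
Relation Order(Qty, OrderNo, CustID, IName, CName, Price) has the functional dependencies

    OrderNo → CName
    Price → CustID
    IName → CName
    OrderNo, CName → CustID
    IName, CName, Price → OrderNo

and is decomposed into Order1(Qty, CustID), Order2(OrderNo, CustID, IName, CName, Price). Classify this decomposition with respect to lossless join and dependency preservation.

lossy but dependency-preserving

Lossless test: (CustID)⁺ = {CustID}, which is a superkey of neither fragment — lossy.
Dependency preservation: every FD's attributes lie within a single fragment, so each can be enforced locally — preserved.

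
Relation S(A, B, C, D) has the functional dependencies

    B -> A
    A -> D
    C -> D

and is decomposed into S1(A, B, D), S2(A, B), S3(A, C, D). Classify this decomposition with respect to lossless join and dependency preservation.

lossy but dependency-preserving

Lossless test (chase): Rows 1 and 2 agree on A; apply A→D and equate their D entries. No row becomes fully distinguished — the join is lossy.
Dependency preservation: every FD's attributes lie within a single fragment, so each can be enforced locally — preserved.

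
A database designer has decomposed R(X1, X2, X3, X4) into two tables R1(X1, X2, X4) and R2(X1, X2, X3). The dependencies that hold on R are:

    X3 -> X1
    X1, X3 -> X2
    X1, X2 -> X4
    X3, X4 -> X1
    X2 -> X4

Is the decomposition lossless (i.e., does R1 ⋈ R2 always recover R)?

Yes

Common attributes: R1 ∩ R2 = {X1, X2}.
Closure of {X1, X2}: X1, X2 → X4 applies, adding X4. So (X1, X2)⁺ = {X1, X2, X4}.
This closure contains every attribute of R1, so R1 ∩ R2 → R1. The join is lossless.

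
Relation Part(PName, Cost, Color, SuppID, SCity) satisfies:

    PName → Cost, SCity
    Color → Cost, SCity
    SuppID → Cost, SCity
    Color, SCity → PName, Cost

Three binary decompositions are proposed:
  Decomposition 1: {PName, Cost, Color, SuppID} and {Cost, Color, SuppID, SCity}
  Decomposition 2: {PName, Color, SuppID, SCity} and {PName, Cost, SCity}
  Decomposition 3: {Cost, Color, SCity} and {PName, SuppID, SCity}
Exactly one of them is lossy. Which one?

Decomposition 3

Decomposition 1: common = {Cost, Color, SuppID}, closure = {PName, Cost, Color, SuppID, SCity} → lossless.
Decomposition 2: common = {PName, SCity}, closure = {PName, Cost, SCity} → lossless.
Decomposition 3: common = {SCity}, closure = {SCity} → lossy.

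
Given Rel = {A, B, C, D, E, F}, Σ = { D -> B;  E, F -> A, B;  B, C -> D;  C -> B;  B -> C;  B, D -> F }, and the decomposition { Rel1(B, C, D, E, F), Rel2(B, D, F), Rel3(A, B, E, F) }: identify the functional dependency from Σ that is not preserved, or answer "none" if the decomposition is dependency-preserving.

none

D → B lies within Rel1.
E, F → A, B lies within Rel3.
B, C → D lies within Rel1.
C → B lies within Rel1.
B → C lies within Rel1.
B, D → F lies within Rel1.
Every dependency is enforceable on the fragments, so the decomposition is dependency-preserving.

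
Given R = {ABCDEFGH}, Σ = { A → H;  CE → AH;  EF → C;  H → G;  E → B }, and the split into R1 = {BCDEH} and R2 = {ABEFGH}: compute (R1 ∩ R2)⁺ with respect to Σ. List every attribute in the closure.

BEGH

R1 ∩ R2 = {BEH}.
H → G applies, adding G
Closure: {BEGH}.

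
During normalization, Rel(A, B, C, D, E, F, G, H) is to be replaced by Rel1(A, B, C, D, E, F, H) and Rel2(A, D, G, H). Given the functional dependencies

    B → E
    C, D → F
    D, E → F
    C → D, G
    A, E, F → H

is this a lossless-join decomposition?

Common attributes: Rel1 ∩ Rel2 = {A, D, H}.
No dependency enlarges {A, D, H}, so (A, D, H)⁺ = {A, D, H}.
The closure contains neither all of Rel1 = {A, B, C, D, E, F, H} nor all of Rel2 = {A, D, G, H}, so the common attributes are not a superkey of either fragment. The join is lossy.

No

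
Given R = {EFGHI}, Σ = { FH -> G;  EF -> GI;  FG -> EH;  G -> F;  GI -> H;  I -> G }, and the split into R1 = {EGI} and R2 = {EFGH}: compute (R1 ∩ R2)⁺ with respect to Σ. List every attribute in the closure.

R1 ∩ R2 = {EG}.
G → F applies, adding F
EF → GI applies, adding I
FG → EH applies, adding H
Closure: {EFGHI}.

EFGHI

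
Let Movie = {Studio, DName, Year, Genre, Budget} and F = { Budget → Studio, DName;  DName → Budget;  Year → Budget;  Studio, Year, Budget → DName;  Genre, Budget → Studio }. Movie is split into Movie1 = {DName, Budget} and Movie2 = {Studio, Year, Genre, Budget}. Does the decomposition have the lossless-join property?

Yes

Common attributes: Movie1 ∩ Movie2 = {Budget}.
Closure of {Budget}: Budget → Studio, DName applies, adding Studio, DName. So (Budget)⁺ = {Studio, DName, Budget}.
This closure contains every attribute of Movie1, so Movie1 ∩ Movie2 → Movie1. The join is lossless.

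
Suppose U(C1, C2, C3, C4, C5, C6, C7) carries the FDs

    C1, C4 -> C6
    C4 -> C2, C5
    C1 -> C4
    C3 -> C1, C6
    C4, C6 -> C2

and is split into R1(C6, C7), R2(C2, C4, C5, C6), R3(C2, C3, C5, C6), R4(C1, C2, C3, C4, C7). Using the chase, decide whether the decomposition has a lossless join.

Yes

Chase test. Columns are C1, C2, C3, C4, C5, C6, C7; row i has aⱼ where attribute j ∈ Ri, else bᵢⱼ.
Initial tableau (one row per fragment):
  row 1: b11 b12 b13 b14 b15 a6 a7
  row 2: b21 a2 b23 a4 a5 a6 b27
  row 3: b31 a2 a3 b34 a5 a6 b37
  row 4: a1 a2 a3 a4 b45 b46 a7
Rows 2 and 4 agree on C4; apply C4→C2, C5 and equate their C2, C5 entries.
Rows 3 and 4 agree on C3; apply C3→C1, C6 and equate their C1, C6 entries.
Rows 3 and 4 agree on C1; apply C1→C4 and equate their C4 entries.
Row 4 is now all distinguished symbols — the join is lossless.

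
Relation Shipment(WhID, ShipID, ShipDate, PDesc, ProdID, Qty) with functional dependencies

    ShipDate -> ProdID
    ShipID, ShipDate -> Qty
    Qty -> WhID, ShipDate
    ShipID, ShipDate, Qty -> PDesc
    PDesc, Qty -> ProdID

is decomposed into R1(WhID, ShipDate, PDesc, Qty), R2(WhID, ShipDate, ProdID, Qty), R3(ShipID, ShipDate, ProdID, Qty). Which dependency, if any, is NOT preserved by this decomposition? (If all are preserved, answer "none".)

Check ShipID, ShipDate, Qty → PDesc: no single fragment contains all of {ShipID, ShipDate, PDesc, Qty}, and the restricted closure of {ShipID, ShipDate, Qty} across the fragments never reaches {PDesc}.
ShipDate → ProdID is preserved.
ShipID, ShipDate → Qty is preserved.
Qty → WhID, ShipDate is preserved.
PDesc, Qty → ProdID is preserved.

ShipID, ShipDate, Qty -> PDesc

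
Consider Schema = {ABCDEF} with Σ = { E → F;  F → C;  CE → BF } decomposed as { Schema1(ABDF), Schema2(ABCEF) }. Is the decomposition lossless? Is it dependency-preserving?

Lossless test: (ABF)⁺ = {ABCF}, which is a superkey of neither fragment — lossy.
Dependency preservation: every FD's attributes lie within a single fragment, so each can be enforced locally — preserved.

lossy but dependency-preserving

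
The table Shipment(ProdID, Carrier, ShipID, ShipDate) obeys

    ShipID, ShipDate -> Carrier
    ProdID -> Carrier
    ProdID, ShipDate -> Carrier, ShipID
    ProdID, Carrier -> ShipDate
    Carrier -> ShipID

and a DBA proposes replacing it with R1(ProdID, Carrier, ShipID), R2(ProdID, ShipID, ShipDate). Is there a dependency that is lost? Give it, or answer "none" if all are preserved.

Check ShipID, ShipDate → Carrier: no single fragment contains all of {Carrier, ShipID, ShipDate}, and the restricted closure of {ShipID, ShipDate} across the fragments never reaches {Carrier}.
ProdID → Carrier is preserved.
ProdID, ShipDate → Carrier, ShipID is preserved.
ProdID, Carrier → ShipDate is preserved.
Carrier → ShipID is preserved.

ShipID, ShipDate -> Carrier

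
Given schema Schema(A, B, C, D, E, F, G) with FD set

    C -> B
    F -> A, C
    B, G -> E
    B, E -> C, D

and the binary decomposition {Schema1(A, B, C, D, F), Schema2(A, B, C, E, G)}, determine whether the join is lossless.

No

Common attributes: Schema1 ∩ Schema2 = {A, B, C}.
No dependency enlarges {A, B, C}, so (A, B, C)⁺ = {A, B, C}.
The closure contains neither all of Schema1 = {A, B, C, D, F} nor all of Schema2 = {A, B, C, E, G}, so the common attributes are not a superkey of either fragment. The join is lossy.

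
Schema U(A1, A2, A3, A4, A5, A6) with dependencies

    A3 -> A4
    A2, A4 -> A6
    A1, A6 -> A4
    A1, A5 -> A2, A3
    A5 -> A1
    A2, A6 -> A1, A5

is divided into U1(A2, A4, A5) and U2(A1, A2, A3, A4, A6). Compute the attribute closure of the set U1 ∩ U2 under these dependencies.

A1, A2, A3, A4, A5, A6

U1 ∩ U2 = {A2, A4}.
A2, A4 → A6 applies, adding A6
A2, A6 → A1, A5 applies, adding A1, A5
A1, A5 → A2, A3 applies, adding A3
Closure: {A1, A2, A3, A4, A5, A6}.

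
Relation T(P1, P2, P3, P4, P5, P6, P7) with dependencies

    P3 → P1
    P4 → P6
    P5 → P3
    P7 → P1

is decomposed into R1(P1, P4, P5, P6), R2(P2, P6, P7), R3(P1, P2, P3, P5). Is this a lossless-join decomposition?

Chase test. Columns are P1, P2, P3, P4, P5, P6, P7; row i has aⱼ where attribute j ∈ Ri, else bᵢⱼ.
Initial tableau (one row per fragment):
  row 1: a1 b12 b13 a4 a5 a6 b17
  row 2: b21 a2 b23 b24 b25 a6 a7
  row 3: a1 a2 a3 b34 a5 b36 b37
Rows 1 and 3 agree on P5; apply P5→P3 and equate their P3 entries.
No row becomes fully distinguished — the join is lossy.

No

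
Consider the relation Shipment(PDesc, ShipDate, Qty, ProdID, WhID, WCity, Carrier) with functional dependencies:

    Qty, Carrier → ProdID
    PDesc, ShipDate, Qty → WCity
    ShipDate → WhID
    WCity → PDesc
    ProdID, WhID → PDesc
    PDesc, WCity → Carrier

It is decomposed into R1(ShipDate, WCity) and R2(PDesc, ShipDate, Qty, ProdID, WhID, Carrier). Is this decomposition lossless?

No

Common attributes: R1 ∩ R2 = {ShipDate}.
Closure of {ShipDate}: ShipDate → WhID applies, adding WhID. So (ShipDate)⁺ = {ShipDate, WhID}.
The closure contains neither all of R1 = {ShipDate, WCity} nor all of R2 = {PDesc, ShipDate, Qty, ProdID, WhID, Carrier}, so the common attributes are not a superkey of either fragment. The join is lossy.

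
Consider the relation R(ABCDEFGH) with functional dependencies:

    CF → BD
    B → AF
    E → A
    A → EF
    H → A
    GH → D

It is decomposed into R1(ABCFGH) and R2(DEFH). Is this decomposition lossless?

Common attributes: R1 ∩ R2 = {FH}.
Closure of {FH}: H → A applies, adding A; A → EF applies, adding E. So (FH)⁺ = {AEFH}.
The closure contains neither all of R1 = {ABCFGH} nor all of R2 = {DEFH}, so the common attributes are not a superkey of either fragment. The join is lossy.

No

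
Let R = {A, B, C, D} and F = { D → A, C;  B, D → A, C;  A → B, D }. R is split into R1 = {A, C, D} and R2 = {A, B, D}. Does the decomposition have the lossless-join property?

Common attributes: R1 ∩ R2 = {A, D}.
Closure of {A, D}: D → A, C applies, adding C; A → B, D applies, adding B. So (A, D)⁺ = {A, B, C, D}.
This closure contains every attribute of R1, so R1 ∩ R2 → R1. The join is lossless.

Yes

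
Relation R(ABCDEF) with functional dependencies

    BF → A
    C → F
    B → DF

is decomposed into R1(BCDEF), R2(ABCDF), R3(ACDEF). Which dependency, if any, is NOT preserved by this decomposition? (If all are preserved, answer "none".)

BF → A lies within R2.
C → F lies within R1.
B → DF lies within R1.
Every dependency is enforceable on the fragments, so the decomposition is dependency-preserving.

none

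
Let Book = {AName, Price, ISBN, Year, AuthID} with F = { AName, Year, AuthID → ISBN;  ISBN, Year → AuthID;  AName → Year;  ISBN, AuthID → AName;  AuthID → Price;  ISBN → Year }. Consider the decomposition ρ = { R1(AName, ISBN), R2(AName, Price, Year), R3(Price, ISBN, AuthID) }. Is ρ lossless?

Chase test. Columns are AName, Price, ISBN, Year, AuthID; row i has aⱼ where attribute j ∈ Ri, else bᵢⱼ.
Initial tableau (one row per fragment):
  row 1: a1 b12 a3 b14 b15
  row 2: a1 a2 b23 a4 b25
  row 3: b31 a2 a3 b34 a5
Rows 1 and 2 agree on AName; apply AName→Year and equate their Year entries.
Rows 1 and 3 agree on ISBN; apply ISBN→Year and equate their Year entries.
Rows 1 and 3 agree on ISBN, Year; apply ISBN, Year→AuthID and equate their AuthID entries.
Rows 1 and 3 agree on ISBN, AuthID; apply ISBN, AuthID→AName and equate their AName entries.
Rows 1 and 3 agree on AuthID; apply AuthID→Price and equate their Price entries.
Row 1 is now all distinguished symbols — the join is lossless.

Yes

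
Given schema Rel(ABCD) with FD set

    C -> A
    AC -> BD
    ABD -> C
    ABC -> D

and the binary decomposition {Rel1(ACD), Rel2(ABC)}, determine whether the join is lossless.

Common attributes: Rel1 ∩ Rel2 = {AC}.
Closure of {AC}: AC → BD applies, adding BD. So (AC)⁺ = {ABCD}.
This closure contains every attribute of Rel1, so Rel1 ∩ Rel2 → Rel1. The join is lossless.

Yes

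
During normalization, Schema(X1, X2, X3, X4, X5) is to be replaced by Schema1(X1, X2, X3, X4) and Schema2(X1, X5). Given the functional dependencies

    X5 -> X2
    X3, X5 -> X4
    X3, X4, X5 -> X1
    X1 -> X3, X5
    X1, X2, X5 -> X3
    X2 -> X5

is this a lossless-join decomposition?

Yes

Common attributes: Schema1 ∩ Schema2 = {X1}.
Closure of {X1}: X1 → X3, X5 applies, adding X3, X5; X5 → X2 applies, adding X2; X3, X5 → X4 applies, adding X4. So (X1)⁺ = {X1, X2, X3, X4, X5}.
This closure contains every attribute of Schema1, so Schema1 ∩ Schema2 → Schema1. The join is lossless.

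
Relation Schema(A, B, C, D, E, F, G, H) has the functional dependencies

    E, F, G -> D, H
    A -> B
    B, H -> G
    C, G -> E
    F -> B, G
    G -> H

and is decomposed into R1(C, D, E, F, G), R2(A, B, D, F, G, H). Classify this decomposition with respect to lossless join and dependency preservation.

Lossless test: (D, F, G)⁺ = {B, D, F, G, H}, which is a superkey of neither fragment — lossy.
Dependency preservation: E, F, G → D, H is not contained in any single fragment, but the restricted closure of its left-hand side across the fragments still reaches the right-hand side; the remaining FDs each lie inside some fragment. All dependencies are preserved.

lossy but dependency-preserving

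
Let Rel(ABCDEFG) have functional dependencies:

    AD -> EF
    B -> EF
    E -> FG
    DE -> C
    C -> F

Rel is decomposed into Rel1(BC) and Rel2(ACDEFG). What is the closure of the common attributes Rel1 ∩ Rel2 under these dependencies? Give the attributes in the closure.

Rel1 ∩ Rel2 = {C}.
C → F applies, adding F
Closure: {CF}.

CF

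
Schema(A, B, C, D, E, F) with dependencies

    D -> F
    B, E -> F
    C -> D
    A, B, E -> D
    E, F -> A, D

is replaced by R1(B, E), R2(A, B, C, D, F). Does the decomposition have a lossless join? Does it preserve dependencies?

lossy and not dependency-preserving

Lossless test: (B)⁺ = {B}, which is a superkey of neither fragment — lossy.
Dependency preservation: the restricted closure of {B, E} across the fragments never reaches {F}, so B, E → F cannot be enforced without a join — not preserved.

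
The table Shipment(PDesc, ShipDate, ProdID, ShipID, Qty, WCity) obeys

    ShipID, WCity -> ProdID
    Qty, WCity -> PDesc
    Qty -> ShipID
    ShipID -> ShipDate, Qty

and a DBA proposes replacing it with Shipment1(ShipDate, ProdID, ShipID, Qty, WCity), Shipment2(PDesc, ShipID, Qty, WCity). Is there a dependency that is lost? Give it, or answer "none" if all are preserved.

ShipID, WCity → ProdID lies within Shipment1.
Qty, WCity → PDesc lies within Shipment2.
Qty → ShipID lies within Shipment1.
ShipID → ShipDate, Qty lies within Shipment1.
Every dependency is enforceable on the fragments, so the decomposition is dependency-preserving.

none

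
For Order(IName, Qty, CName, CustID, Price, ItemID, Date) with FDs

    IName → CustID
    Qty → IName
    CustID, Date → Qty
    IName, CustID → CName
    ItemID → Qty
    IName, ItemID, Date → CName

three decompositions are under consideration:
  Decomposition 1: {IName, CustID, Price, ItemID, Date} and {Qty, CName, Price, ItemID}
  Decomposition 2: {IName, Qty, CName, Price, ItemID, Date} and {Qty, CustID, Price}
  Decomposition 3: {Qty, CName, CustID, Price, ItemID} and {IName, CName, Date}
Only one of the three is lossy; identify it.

Decomposition 1: common = {Price, ItemID}, closure = {IName, Qty, CName, CustID, Price, ItemID} → lossless.
Decomposition 2: common = {Qty, Price}, closure = {IName, Qty, CName, CustID, Price} → lossless.
Decomposition 3: common = {CName}, closure = {CName} → lossy.

Decomposition 3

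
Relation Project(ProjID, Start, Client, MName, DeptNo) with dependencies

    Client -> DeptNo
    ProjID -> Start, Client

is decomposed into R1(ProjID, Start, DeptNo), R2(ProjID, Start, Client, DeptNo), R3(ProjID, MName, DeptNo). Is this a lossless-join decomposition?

Yes

Chase test. Columns are ProjID, Start, Client, MName, DeptNo; row i has aⱼ where attribute j ∈ Ri, else bᵢⱼ.
Initial tableau (one row per fragment):
  row 1: a1 a2 b13 b14 a5
  row 2: a1 a2 a3 b24 a5
  row 3: a1 b32 b33 a4 a5
Rows 1 and 2 agree on ProjID; apply ProjID→Start, Client and equate their Start, Client entries.
Rows 1 and 3 agree on ProjID; apply ProjID→Start, Client and equate their Start, Client entries.
Row 3 is now all distinguished symbols — the join is lossless.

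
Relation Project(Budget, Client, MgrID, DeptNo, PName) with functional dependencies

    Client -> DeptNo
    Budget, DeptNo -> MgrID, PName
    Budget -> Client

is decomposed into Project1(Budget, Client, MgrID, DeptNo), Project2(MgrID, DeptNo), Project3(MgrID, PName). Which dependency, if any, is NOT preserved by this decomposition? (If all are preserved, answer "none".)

Check Budget, DeptNo → MgrID, PName: no single fragment contains all of {Budget, MgrID, DeptNo, PName}, and the restricted closure of {Budget, DeptNo} across the fragments never reaches {MgrID, PName}.
Client → DeptNo is preserved.
Budget → Client is preserved.

Budget, DeptNo -> MgrID, PName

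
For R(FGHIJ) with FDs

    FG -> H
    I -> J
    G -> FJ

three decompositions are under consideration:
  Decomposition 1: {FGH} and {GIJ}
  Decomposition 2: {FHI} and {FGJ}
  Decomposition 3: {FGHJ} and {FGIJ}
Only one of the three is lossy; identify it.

Decomposition 1: common = {G}, closure = {FGHJ} → lossless.
Decomposition 2: common = {F}, closure = {F} → lossy.
Decomposition 3: common = {FGJ}, closure = {FGHJ} → lossless.

Decomposition 2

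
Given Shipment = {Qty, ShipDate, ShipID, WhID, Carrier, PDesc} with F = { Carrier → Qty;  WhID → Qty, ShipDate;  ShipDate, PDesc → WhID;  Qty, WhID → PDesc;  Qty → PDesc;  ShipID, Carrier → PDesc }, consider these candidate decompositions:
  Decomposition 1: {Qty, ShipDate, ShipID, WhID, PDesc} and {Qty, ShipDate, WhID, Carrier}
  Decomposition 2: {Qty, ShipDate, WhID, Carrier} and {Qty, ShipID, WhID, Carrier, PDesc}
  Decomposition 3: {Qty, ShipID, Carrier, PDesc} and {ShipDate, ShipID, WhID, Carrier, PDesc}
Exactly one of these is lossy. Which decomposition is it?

Decomposition 1

Decomposition 1: common = {Qty, ShipDate, WhID}, closure = {Qty, ShipDate, WhID, PDesc} → lossy.
Decomposition 2: common = {Qty, WhID, Carrier}, closure = {Qty, ShipDate, WhID, Carrier, PDesc} → lossless.
Decomposition 3: common = {ShipID, Carrier, PDesc}, closure = {Qty, ShipID, Carrier, PDesc} → lossless.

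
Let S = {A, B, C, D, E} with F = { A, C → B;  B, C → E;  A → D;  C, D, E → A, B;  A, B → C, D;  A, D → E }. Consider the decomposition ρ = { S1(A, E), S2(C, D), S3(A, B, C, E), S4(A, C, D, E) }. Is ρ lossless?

Chase test. Columns are A, B, C, D, E; row i has aⱼ where attribute j ∈ Si, else bᵢⱼ.
Initial tableau (one row per fragment):
  row 1: a1 b12 b13 b14 a5
  row 2: b21 b22 a3 a4 b25
  row 3: a1 a2 a3 b34 a5
  row 4: a1 b42 a3 a4 a5
Rows 3 and 4 agree on A, C; apply A, C→B and equate their B entries.
Rows 1 and 3 agree on A; apply A→D and equate their D entries.
Rows 1 and 4 agree on A; apply A→D and equate their D entries.
Row 3 is now all distinguished symbols — the join is lossless.

Yes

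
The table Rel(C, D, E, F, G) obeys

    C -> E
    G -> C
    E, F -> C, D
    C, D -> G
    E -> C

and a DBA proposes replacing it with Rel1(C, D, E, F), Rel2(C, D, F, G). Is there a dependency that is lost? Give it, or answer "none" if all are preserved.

none

C → E lies within Rel1.
G → C lies within Rel2.
E, F → C, D lies within Rel1.
C, D → G lies within Rel2.
E → C lies within Rel1.
Every dependency is enforceable on the fragments, so the decomposition is dependency-preserving.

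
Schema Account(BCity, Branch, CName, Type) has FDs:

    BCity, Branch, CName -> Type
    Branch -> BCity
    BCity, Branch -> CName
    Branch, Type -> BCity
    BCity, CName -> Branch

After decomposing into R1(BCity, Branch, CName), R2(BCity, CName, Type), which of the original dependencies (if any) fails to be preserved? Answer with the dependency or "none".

none

BCity, Branch, CName → Type: restricted closure across fragments reaches Type.
Branch → BCity lies within R1.
BCity, Branch → CName lies within R1.
Branch, Type → BCity: restricted closure across fragments reaches BCity.
BCity, CName → Branch lies within R1.
Every dependency is enforceable on the fragments, so the decomposition is dependency-preserving.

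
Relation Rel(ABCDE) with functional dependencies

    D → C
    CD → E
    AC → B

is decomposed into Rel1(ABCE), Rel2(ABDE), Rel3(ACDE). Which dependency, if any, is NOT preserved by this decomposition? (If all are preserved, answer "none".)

none

D → C lies within Rel3.
CD → E lies within Rel3.
AC → B lies within Rel1.
Every dependency is enforceable on the fragments, so the decomposition is dependency-preserving.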